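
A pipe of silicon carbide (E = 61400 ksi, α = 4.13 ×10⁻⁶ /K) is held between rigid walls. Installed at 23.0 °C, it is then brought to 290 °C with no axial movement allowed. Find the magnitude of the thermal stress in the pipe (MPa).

E = 61400 ksi = 423.3 GPa.
ΔT = 267.0 K. Constrained thermal stress σ = E·α·ΔT = 423.3×10³ MPa × 4.13×10⁻⁶ × 267.0 = 467 MPa (compressive).

467 MPa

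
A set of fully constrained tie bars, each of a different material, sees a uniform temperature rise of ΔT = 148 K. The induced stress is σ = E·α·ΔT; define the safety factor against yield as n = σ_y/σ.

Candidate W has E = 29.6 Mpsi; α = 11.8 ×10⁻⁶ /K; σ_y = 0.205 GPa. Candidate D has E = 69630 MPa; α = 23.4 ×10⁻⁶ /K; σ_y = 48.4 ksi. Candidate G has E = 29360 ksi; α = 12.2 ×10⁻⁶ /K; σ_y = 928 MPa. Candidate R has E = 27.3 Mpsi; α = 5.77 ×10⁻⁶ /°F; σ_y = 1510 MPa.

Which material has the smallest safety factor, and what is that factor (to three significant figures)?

candidate W, n = 0.575

Per material, after unit conversion:
  candidate W: E = 204.1, α = 11.8, σ_y = 205.0 → σ = 356 MPa, n = 0.575
  candidate D: E = 69.63, α = 23.4, σ_y = 333.7 → σ = 241 MPa, n = 1.38
  candidate G: E = 202.4, α = 12.2, σ_y = 928.0 → σ = 366 MPa, n = 2.54
  candidate R: E = 188.2, α = 10.4, σ_y = 1510 → σ = 289 MPa, n = 5.22
Candidate W has the lowest safety factor, n = 0.575.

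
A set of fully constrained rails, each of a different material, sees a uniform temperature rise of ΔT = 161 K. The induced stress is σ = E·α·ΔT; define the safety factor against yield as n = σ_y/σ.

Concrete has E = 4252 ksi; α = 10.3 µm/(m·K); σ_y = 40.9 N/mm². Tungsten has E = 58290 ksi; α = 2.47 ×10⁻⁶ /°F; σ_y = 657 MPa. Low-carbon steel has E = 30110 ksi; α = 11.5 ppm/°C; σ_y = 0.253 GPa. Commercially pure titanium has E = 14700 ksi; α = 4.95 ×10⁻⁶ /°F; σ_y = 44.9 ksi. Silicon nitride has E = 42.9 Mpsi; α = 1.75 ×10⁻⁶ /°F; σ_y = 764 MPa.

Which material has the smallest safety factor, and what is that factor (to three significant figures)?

low-carbon steel, n = 0.658

Converting E to GPa, α to ×10⁻⁶/K, σ_y to MPa, then σ and n for each:
  concrete: E = 29.32, α = 10.3, σ_y = 40.90 → σ = 48.6 MPa, n = 0.841
  tungsten: E = 401.9, α = 4.45, σ_y = 657.0 → σ = 288 MPa, n = 2.28
  low-carbon steel: E = 207.6, α = 11.5, σ_y = 253.0 → σ = 384 MPa, n = 0.658
  commercially pure titanium: E = 101.4, α = 8.91, σ_y = 309.6 → σ = 145 MPa, n = 2.13
  silicon nitride: E = 295.8, α = 3.15, σ_y = 764.0 → σ = 150 MPa, n = 5.09
Low-carbon steel has the lowest safety factor, n = 0.658.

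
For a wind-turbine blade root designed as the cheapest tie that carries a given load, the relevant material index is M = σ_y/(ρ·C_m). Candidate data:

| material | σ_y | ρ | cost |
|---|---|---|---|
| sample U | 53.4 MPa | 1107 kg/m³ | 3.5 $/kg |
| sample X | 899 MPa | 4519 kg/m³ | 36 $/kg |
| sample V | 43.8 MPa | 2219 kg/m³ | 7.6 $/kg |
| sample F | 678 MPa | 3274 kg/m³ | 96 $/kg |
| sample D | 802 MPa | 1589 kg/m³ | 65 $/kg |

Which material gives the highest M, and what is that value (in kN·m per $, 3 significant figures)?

Evaluate M for each candidate:
  sample U: M = 13.8 kN·m per $
  sample D: M = 7.76 kN·m per $
  sample X: M = 5.53 kN·m per $
  sample V: M = 2.60 kN·m per $
  sample F: M = 2.16 kN·m per $
Highest index: sample U.

sample U, M = 13.8 kN·m per $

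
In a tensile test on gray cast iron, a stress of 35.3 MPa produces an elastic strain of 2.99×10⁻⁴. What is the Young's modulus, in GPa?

118 GPa

E = σ/ε = 35.3 MPa / 2.99×10⁻⁴ = 118100 MPa = 118 GPa.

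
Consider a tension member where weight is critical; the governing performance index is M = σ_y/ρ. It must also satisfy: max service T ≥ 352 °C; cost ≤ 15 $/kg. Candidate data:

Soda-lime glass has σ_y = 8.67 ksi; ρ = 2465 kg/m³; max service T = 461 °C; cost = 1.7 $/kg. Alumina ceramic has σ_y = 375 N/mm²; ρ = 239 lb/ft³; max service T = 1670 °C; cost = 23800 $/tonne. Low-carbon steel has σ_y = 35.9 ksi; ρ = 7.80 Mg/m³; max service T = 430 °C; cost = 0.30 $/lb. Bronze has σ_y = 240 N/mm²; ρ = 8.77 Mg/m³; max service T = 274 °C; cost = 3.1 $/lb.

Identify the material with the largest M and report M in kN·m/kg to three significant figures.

low-carbon steel, M = 31.7 kN·m/kg

Screen on constraints: max service T ≥ 352 °C; cost ≤ 15 $/kg. Survivors: soda-lime glass, low-carbon steel.
Putting every candidate on a common basis:
  soda-lime glass: σ_y = 59.78 MPa, ρ = 2465 kg/m³
  low-carbon steel: σ_y = 247.5 MPa, ρ = 7800 kg/m³
  low-carbon steel: M = 31.7 kN·m/kg
  soda-lime glass: M = 24.3 kN·m/kg
Highest index: low-carbon steel.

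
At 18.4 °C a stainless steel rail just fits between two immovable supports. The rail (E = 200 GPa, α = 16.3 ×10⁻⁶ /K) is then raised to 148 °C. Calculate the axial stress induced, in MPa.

422 MPa

ΔT = 129.6 K. Constrained thermal stress σ = E·α·ΔT = 200.0×10³ MPa × 16.3×10⁻⁶ × 129.6 = 422 MPa (compressive).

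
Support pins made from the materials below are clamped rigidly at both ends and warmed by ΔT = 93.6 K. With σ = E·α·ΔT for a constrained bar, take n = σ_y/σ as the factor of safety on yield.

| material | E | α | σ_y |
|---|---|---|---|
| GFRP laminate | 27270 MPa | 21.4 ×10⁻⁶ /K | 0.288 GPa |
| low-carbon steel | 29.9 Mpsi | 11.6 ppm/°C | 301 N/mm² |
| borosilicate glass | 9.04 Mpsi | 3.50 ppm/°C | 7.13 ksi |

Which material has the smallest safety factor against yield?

Per material, after unit conversion:
  GFRP laminate: E = 27.27, α = 21.4, σ_y = 288.0 → σ = 54.6 MPa, n = 5.27
  low-carbon steel: E = 206.2, α = 11.6, σ_y = 301.0 → σ = 224 MPa, n = 1.34
  borosilicate glass: E = 62.33, α = 3.50, σ_y = 49.16 → σ = 20.4 MPa, n = 2.41
The minimum is low-carbon steel at n = 1.34.

low-carbon steel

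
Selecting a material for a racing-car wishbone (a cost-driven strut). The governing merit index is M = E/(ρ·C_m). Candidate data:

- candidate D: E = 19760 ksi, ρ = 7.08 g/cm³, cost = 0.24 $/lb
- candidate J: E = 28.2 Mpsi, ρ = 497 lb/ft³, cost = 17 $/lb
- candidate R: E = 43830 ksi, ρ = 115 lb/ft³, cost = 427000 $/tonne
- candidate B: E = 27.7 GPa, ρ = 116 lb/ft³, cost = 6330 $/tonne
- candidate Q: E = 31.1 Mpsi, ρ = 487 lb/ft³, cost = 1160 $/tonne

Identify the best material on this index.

candidate D

In SI units:
  candidate D: E = 136.2 GPa, ρ = 7080 kg/m³, cost = 0.5291 $/kg
  candidate J: E = 194.4 GPa, ρ = 7961 kg/m³, cost = 37.48 $/kg
  candidate R: E = 302.2 GPa, ρ = 1842 kg/m³, cost = 427.0 $/kg
  candidate B: E = 27.70 GPa, ρ = 1858 kg/m³, cost = 6.330 $/kg
  candidate Q: E = 214.4 GPa, ρ = 7801 kg/m³, cost = 1.160 $/kg
  candidate D: M = 36.4 MN·m per $
  candidate Q: M = 23.7 MN·m per $
  candidate B: M = 2.36 MN·m per $
  candidate J: M = 0.652 MN·m per $
  candidate R: M = 0.384 MN·m per $
The maximum is for candidate D.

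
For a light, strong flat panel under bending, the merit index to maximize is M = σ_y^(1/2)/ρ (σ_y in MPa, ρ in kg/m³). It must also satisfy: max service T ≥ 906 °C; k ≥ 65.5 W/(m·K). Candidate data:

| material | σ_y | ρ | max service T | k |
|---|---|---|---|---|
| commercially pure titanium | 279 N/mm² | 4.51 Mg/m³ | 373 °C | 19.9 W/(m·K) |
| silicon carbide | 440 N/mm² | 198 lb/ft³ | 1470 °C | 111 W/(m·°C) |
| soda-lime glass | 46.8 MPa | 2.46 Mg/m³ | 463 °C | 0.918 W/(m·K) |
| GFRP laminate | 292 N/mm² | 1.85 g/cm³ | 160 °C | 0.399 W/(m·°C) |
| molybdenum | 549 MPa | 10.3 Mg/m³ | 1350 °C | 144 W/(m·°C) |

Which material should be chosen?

silicon carbide

Screen on constraints: max service T ≥ 906 °C; k ≥ 65.5 W/(m·K). Survivors: silicon carbide, molybdenum.
Normalizing units and computing the index:
  silicon carbide: σ_y = 440.0 MPa, ρ = 3172 kg/m³
  molybdenum: σ_y = 549.0 MPa, ρ = 10300 kg/m³
  silicon carbide: M = 6.61×10⁻³
  molybdenum: M = 2.27×10⁻³
The maximum is for silicon carbide.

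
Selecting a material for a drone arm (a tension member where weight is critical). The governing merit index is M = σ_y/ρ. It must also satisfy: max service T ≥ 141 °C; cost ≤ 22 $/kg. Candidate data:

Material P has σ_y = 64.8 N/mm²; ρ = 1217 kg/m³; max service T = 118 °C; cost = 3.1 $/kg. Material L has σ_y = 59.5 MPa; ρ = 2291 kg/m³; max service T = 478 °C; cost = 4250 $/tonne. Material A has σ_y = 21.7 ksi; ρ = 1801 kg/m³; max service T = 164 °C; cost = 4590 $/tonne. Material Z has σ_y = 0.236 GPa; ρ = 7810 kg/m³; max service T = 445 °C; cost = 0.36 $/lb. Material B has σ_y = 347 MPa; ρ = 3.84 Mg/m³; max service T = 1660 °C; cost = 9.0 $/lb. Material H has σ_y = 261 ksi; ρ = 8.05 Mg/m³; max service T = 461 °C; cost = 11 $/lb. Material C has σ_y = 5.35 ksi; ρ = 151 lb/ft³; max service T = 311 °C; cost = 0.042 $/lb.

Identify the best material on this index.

material B

Screen on constraints: max service T ≥ 141 °C; cost ≤ 22 $/kg. Survivors: material L, material A, material Z, material B, material C.
In SI units:
  material L: σ_y = 59.50 MPa, ρ = 2291 kg/m³
  material A: σ_y = 149.6 MPa, ρ = 1801 kg/m³
  material Z: σ_y = 236.0 MPa, ρ = 7810 kg/m³
  material B: σ_y = 347.0 MPa, ρ = 3840 kg/m³
  material C: σ_y = 36.89 MPa, ρ = 2419 kg/m³
  material B: M = 90.4 kN·m/kg
  material A: M = 83.1 kN·m/kg
  material Z: M = 30.2 kN·m/kg
  material L: M = 26.0 kN·m/kg
  material C: M = 15.3 kN·m/kg
Material B ranks first.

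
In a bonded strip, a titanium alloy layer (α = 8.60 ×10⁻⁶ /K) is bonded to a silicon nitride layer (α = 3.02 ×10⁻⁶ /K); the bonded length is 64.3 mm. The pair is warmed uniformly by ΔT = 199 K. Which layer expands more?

α(titanium alloy) = 8.60×10⁻⁶/K vs α(silicon nitride) = 3.02×10⁻⁶/K.
Higher α expands more for the same ΔT: titanium alloy.

titanium alloy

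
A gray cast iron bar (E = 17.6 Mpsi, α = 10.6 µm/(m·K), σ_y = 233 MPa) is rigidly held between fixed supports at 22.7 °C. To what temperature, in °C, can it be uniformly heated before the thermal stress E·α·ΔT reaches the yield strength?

204 °C

E = 17.6 Mpsi = 121.3 GPa.
E·α·ΔT = 233.0 MPa ⇒ ΔT = 233.0 / (121.3×10³ × 10.6×10⁻⁶) = 181.1 K.
T = 22.7 + 181.1 = 203.8 °C.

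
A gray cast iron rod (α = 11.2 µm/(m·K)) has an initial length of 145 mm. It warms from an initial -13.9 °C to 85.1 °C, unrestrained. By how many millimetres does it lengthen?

0.161 mm

ΔT = 85.1 − (-13.9) = 99.00 K.
ΔL = α·L₀·ΔT = 11.2×10⁻⁶ × 145 mm × 99.00 K = 0.161 mm.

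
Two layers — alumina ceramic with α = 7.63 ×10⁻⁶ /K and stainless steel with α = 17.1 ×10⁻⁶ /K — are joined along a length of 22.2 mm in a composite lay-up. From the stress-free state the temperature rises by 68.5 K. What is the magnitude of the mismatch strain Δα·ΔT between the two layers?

Δα = |7.63 − 17.1|×10⁻⁶/K = 9.47×10⁻⁶/K.
Mismatch strain = Δα·ΔT = 9.47×10⁻⁶ × 68.5 = 6.49×10⁻⁴.

6.49×10⁻⁴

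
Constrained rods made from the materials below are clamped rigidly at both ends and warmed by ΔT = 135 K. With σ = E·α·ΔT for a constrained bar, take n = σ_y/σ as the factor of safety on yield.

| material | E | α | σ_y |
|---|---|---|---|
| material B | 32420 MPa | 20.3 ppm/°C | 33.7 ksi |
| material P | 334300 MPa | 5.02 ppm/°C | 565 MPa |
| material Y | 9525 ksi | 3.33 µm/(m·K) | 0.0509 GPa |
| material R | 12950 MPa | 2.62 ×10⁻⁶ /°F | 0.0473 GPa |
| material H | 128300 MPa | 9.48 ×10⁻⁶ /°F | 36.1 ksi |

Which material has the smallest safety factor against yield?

material H

Per material, after unit conversion:
  material B: E = 32.42, α = 20.3, σ_y = 232.4 → σ = 88.8 MPa, n = 2.62
  material P: E = 334.3, α = 5.02, σ_y = 565.0 → σ = 227 MPa, n = 2.49
  material Y: E = 65.67, α = 3.33, σ_y = 50.90 → σ = 29.5 MPa, n = 1.72
  material R: E = 12.95, α = 4.72, σ_y = 47.30 → σ = 8.24 MPa, n = 5.74
  material H: E = 128.3, α = 17.1, σ_y = 248.9 → σ = 296 MPa, n = 0.842
Smallest n: material H with n = 0.842.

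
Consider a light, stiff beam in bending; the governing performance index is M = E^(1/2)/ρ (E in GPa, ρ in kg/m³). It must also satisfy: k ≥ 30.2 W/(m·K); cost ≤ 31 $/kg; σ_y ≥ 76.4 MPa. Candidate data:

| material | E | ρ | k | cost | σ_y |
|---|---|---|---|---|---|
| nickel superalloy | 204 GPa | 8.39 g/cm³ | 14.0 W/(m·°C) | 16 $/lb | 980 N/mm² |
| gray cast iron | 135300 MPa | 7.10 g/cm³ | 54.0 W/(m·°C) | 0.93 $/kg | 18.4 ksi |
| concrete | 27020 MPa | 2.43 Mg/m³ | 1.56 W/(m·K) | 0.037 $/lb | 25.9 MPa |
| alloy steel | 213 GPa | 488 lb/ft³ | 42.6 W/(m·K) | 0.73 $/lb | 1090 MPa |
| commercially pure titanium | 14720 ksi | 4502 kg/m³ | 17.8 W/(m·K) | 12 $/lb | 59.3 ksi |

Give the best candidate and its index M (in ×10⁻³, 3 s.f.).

Screen on constraints: k ≥ 30.2 W/(m·K); cost ≤ 31 $/kg; σ_y ≥ 76.4 MPa. Survivors: gray cast iron, alloy steel.
Normalizing units and computing the index:
  gray cast iron: E = 135.3 GPa, ρ = 7100 kg/m³
  alloy steel: E = 213.0 GPa, ρ = 7817 kg/m³
  alloy steel: M = 1.87×10⁻³
  gray cast iron: M = 1.64×10⁻³
Alloy steel has the largest M.

alloy steel, M = 1.87×10⁻³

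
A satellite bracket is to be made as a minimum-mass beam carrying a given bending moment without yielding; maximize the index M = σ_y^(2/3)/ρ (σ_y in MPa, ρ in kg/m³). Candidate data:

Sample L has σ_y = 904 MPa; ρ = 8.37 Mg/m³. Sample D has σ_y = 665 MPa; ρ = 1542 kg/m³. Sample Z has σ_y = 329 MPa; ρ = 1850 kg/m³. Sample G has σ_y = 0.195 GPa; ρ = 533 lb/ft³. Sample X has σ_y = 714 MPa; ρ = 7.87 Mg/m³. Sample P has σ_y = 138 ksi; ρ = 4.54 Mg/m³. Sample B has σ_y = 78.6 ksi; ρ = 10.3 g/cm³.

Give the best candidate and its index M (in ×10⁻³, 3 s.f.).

Putting every candidate on a common basis:
  sample L: σ_y = 904.0 MPa, ρ = 8370 kg/m³
  sample D: σ_y = 665.0 MPa, ρ = 1542 kg/m³
  sample Z: σ_y = 329.0 MPa, ρ = 1850 kg/m³
  sample G: σ_y = 195.0 MPa, ρ = 8538 kg/m³
  sample X: σ_y = 714.0 MPa, ρ = 7870 kg/m³
  sample P: σ_y = 951.5 MPa, ρ = 4540 kg/m³
  sample B: σ_y = 541.9 MPa, ρ = 10300 kg/m³
  sample D: M = 49.4×10⁻³
  sample Z: M = 25.8×10⁻³
  sample P: M = 21.3×10⁻³
  sample L: M = 11.2×10⁻³
  sample X: M = 10.2×10⁻³
  sample B: M = 6.45×10⁻³
  sample G: M = 3.94×10⁻³
Highest index: sample D.

sample D, M = 49.4×10⁻³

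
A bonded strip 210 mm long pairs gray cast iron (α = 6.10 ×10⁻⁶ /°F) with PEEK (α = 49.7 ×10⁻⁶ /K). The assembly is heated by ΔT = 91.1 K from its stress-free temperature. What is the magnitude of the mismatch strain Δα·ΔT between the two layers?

3.53×10⁻³

gray cast iron: α = 6.10×10⁻⁶/°F × 9/5 = 11.0×10⁻⁶/K.
Δα = |11.0 − 49.7|×10⁻⁶/K = 38.7×10⁻⁶/K.
Mismatch strain = Δα·ΔT = 38.7×10⁻⁶ × 91.1 = 3.53×10⁻³.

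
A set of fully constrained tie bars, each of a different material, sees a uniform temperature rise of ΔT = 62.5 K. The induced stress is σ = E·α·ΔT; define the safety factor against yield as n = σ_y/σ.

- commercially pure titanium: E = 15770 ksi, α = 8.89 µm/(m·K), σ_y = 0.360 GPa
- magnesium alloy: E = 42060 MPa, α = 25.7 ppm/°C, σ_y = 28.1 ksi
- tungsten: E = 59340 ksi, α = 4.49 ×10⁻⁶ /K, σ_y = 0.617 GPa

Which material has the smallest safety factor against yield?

magnesium alloy

In consistent units (E in GPa, α in ×10⁻⁶/K, σ_y in MPa):
  commercially pure titanium: E = 108.7, α = 8.89, σ_y = 360.0 → σ = 60.4 MPa, n = 5.96
  magnesium alloy: E = 42.06, α = 25.7, σ_y = 193.7 → σ = 67.6 MPa, n = 2.87
  tungsten: E = 409.1, α = 4.49, σ_y = 617.0 → σ = 115 MPa, n = 5.37
Magnesium alloy has the lowest safety factor, n = 2.87.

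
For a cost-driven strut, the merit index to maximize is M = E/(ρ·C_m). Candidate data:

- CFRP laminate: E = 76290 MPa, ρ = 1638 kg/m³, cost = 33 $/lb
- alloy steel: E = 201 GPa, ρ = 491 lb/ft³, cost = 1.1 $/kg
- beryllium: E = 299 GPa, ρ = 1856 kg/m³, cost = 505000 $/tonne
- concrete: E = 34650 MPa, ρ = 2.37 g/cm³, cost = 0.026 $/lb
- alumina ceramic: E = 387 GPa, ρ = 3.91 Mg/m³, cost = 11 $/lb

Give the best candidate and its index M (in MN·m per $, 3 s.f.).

concrete, M = 255 MN·m per $

Normalizing units and computing the index:
  CFRP laminate: E = 76.29 GPa, ρ = 1638 kg/m³, cost = 72.75 $/kg
  alloy steel: E = 201.0 GPa, ρ = 7865 kg/m³, cost = 1.100 $/kg
  beryllium: E = 299.0 GPa, ρ = 1856 kg/m³, cost = 505.0 $/kg
  concrete: E = 34.65 GPa, ρ = 2370 kg/m³, cost = 0.05732 $/kg
  alumina ceramic: E = 387.0 GPa, ρ = 3910 kg/m³, cost = 24.25 $/kg
  concrete: M = 255 MN·m per $
  alloy steel: M = 23.2 MN·m per $
  alumina ceramic: M = 4.08 MN·m per $
  CFRP laminate: M = 0.640 MN·m per $
  beryllium: M = 0.319 MN·m per $
Concrete ranks first.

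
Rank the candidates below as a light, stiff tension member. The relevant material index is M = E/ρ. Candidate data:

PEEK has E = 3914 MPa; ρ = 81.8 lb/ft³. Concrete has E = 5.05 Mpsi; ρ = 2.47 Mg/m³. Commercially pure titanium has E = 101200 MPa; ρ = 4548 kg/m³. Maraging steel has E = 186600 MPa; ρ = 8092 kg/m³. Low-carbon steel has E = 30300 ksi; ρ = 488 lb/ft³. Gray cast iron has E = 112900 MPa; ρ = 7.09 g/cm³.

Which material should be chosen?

Normalizing units and computing the index:
  PEEK: E = 3.914 GPa, ρ = 1310 kg/m³
  concrete: E = 34.82 GPa, ρ = 2470 kg/m³
  commercially pure titanium: E = 101.2 GPa, ρ = 4548 kg/m³
  maraging steel: E = 186.6 GPa, ρ = 8092 kg/m³
  low-carbon steel: E = 208.9 GPa, ρ = 7817 kg/m³
  gray cast iron: E = 112.9 GPa, ρ = 7090 kg/m³
  low-carbon steel: M = 26.7 MN·m/kg
  maraging steel: M = 23.1 MN·m/kg
  commercially pure titanium: M = 22.3 MN·m/kg
  gray cast iron: M = 15.9 MN·m/kg
  concrete: M = 14.1 MN·m/kg
  PEEK: M = 2.99 MN·m/kg
Highest index: low-carbon steel.

low-carbon steel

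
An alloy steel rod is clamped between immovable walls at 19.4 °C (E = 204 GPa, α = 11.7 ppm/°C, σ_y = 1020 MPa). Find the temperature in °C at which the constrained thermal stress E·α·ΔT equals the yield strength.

447 °C

E·α·ΔT = 1020 MPa ⇒ ΔT = 1020 / (204.0×10³ × 11.7×10⁻⁶) = 427.4 K.
T = 19.4 + 427.4 = 446.8 °C.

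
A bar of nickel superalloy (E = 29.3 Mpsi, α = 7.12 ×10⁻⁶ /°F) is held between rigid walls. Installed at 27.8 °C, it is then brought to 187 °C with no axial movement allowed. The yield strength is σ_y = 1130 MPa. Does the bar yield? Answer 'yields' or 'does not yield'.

E = 29.3 Mpsi = 202.0 GPa.
α = 7.12×10⁻⁶/°F × 9/5 = 12.8×10⁻⁶/K.
ΔT = 159.2 K. Constrained thermal stress σ = E·α·ΔT = 202.0×10³ MPa × 12.8×10⁻⁶ × 159.2 = 412 MPa (compressive).
Compare to σ_y = 1130 MPa: σ < σ_y, so it does not yield.

does not yield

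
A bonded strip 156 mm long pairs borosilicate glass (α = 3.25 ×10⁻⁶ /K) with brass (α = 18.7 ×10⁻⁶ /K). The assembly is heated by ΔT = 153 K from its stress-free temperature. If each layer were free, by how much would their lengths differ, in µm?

369 µm

Δα = |3.25 − 18.7|×10⁻⁶/K = 15.4×10⁻⁶/K.
ΔL_mismatch = Δα·L·ΔT = 15.4×10⁻⁶ × 156.0 mm × 153.0 K = 369 µm.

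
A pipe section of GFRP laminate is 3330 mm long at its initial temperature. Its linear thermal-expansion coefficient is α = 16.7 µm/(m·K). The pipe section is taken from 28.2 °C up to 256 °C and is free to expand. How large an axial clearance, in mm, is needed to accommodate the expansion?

12.7 mm

ΔT = 256 − 28.2 = 227.8 K.
ΔL = α·L₀·ΔT = 16.7×10⁻⁶ × 3330 mm × 227.8 K = 12.7 mm.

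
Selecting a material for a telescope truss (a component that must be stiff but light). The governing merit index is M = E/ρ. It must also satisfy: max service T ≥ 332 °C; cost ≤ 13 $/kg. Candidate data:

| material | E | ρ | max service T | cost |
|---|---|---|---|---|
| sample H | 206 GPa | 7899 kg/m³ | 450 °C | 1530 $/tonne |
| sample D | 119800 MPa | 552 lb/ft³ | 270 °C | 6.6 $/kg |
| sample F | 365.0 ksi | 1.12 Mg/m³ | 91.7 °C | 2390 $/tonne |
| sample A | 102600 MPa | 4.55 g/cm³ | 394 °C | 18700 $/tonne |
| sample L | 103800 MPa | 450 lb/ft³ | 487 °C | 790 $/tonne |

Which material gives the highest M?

Screen on constraints: max service T ≥ 332 °C; cost ≤ 13 $/kg. Survivors: sample H, sample L.
Putting every candidate on a common basis:
  sample H: E = 206.0 GPa, ρ = 7899 kg/m³
  sample L: E = 103.8 GPa, ρ = 7208 kg/m³
  sample H: M = 26.1 MN·m/kg
  sample L: M = 14.4 MN·m/kg
Highest index: sample H.

sample H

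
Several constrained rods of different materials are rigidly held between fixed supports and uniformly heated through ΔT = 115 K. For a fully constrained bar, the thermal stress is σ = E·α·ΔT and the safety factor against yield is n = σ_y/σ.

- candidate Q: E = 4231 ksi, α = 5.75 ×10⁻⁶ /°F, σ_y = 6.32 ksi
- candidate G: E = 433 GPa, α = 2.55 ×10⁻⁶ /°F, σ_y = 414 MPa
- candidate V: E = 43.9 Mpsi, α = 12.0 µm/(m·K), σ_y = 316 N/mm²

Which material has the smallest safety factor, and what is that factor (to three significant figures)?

candidate V, n = 0.757

With everything in SI (GPa, ×10⁻⁶/K, MPa):
  candidate Q: E = 29.17, α = 10.3, σ_y = 43.57 → σ = 34.7 MPa, n = 1.25
  candidate G: E = 433.0, α = 4.59, σ_y = 414.0 → σ = 229 MPa, n = 1.81
  candidate V: E = 302.7, α = 12.0, σ_y = 316.0 → σ = 418 MPa, n = 0.757
Smallest n: candidate V with n = 0.757.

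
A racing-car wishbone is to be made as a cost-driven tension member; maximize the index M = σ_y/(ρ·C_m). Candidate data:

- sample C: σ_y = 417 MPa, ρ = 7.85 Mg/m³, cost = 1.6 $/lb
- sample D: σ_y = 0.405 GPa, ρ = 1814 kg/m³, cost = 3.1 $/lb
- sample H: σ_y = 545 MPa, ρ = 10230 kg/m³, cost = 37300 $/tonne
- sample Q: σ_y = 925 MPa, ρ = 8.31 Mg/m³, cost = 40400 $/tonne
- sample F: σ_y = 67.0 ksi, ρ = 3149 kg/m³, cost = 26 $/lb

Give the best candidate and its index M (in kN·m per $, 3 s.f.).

sample D, M = 32.7 kN·m per $

Convert each candidate to consistent units, then evaluate M:
  sample C: σ_y = 417.0 MPa, ρ = 7850 kg/m³, cost = 3.527 $/kg
  sample D: σ_y = 405.0 MPa, ρ = 1814 kg/m³, cost = 6.834 $/kg
  sample H: σ_y = 545.0 MPa, ρ = 10230 kg/m³, cost = 37.30 $/kg
  sample Q: σ_y = 925.0 MPa, ρ = 8310 kg/m³, cost = 40.40 $/kg
  sample F: σ_y = 461.9 MPa, ρ = 3149 kg/m³, cost = 57.32 $/kg
  sample D: M = 32.7 kN·m per $
  sample C: M = 15.1 kN·m per $
  sample Q: M = 2.76 kN·m per $
  sample F: M = 2.56 kN·m per $
  sample H: M = 1.43 kN·m per $
Sample D ranks first.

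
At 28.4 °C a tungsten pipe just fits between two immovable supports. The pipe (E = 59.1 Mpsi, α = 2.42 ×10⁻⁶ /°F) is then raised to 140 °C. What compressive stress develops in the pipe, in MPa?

E = 59.1 Mpsi = 407.5 GPa.
α = 2.42×10⁻⁶/°F × 9/5 = 4.36×10⁻⁶/K.
ΔT = 111.6 K. Constrained thermal stress σ = E·α·ΔT = 407.5×10³ MPa × 4.36×10⁻⁶ × 111.6 = 198 MPa (compressive).

198 MPa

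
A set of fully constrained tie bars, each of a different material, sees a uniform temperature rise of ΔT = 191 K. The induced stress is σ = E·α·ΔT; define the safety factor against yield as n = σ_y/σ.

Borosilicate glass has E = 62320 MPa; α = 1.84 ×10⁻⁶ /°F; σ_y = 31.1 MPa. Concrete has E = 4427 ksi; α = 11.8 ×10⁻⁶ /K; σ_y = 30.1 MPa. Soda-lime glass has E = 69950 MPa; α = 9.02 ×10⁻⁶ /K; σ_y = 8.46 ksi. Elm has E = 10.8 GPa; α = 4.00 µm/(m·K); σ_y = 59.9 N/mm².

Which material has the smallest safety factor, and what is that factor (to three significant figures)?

concrete, n = 0.438

In consistent units (E in GPa, α in ×10⁻⁶/K, σ_y in MPa):
  borosilicate glass: E = 62.32, α = 3.31, σ_y = 31.10 → σ = 39.4 MPa, n = 0.789
  concrete: E = 30.52, α = 11.8, σ_y = 30.10 → σ = 68.8 MPa, n = 0.438
  soda-lime glass: E = 69.95, α = 9.02, σ_y = 58.33 → σ = 121 MPa, n = 0.484
  elm: E = 10.80, α = 4.00, σ_y = 59.90 → σ = 8.25 MPa, n = 7.26
The minimum is concrete at n = 0.438.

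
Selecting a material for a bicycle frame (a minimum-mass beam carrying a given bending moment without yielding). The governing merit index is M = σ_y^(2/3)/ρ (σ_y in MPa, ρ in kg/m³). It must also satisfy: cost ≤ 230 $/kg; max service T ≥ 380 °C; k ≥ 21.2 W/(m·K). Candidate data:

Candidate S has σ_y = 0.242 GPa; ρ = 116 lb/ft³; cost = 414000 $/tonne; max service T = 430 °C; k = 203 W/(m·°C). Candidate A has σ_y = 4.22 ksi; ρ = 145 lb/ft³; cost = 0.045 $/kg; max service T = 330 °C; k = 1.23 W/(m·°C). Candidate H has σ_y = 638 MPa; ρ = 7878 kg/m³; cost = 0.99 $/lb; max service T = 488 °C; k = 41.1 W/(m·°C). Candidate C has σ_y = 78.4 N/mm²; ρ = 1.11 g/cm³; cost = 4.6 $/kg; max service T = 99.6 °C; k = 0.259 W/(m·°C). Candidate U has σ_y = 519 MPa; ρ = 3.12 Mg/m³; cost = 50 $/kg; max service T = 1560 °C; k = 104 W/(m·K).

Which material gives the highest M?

Screen on constraints: cost ≤ 230 $/kg; max service T ≥ 380 °C; k ≥ 21.2 W/(m·K). Survivors: candidate H, candidate U.
After converting to SI:
  candidate H: σ_y = 638.0 MPa, ρ = 7878 kg/m³
  candidate U: σ_y = 519.0 MPa, ρ = 3120 kg/m³
  candidate U: M = 20.7×10⁻³
  candidate H: M = 9.41×10⁻³
The maximum is for candidate U.

candidate U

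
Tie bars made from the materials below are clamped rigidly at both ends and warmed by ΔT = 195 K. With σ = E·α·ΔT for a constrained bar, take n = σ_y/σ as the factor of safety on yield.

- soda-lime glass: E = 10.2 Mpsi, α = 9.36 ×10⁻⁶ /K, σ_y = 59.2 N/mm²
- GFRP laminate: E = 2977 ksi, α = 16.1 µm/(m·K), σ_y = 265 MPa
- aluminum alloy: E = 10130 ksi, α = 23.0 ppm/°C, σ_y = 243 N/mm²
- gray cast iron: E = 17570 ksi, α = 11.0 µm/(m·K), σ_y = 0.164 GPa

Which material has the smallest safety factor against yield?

soda-lime glass

Per material, after unit conversion:
  soda-lime glass: E = 70.33, α = 9.36, σ_y = 59.20 → σ = 128 MPa, n = 0.461
  GFRP laminate: E = 20.53, α = 16.1, σ_y = 265.0 → σ = 64.4 MPa, n = 4.11
  aluminum alloy: E = 69.84, α = 23.0, σ_y = 243.0 → σ = 313 MPa, n = 0.776
  gray cast iron: E = 121.1, α = 11.0, σ_y = 164.0 → σ = 260 MPa, n = 0.631
The minimum is soda-lime glass at n = 0.461.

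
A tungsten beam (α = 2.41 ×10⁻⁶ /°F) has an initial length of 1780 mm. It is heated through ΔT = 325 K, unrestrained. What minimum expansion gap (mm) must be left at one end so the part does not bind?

2.51 mm

Convert α: 2.41×10⁻⁶/°F × (9/5) = 4.34×10⁻⁶/K.
ΔL = α·L₀·ΔT = 4.34×10⁻⁶ × 1780 mm × 325.0 K = 2.51 mm.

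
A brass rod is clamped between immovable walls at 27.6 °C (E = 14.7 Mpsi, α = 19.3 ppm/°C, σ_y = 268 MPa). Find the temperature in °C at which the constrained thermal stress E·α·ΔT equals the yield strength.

E = 14.7 Mpsi = 101.4 GPa.
E·α·ΔT = 268.0 MPa ⇒ ΔT = 268.0 / (101.4×10³ × 19.3×10⁻⁶) = 137.0 K.
T = 27.6 + 137.0 = 164.6 °C.

165 °C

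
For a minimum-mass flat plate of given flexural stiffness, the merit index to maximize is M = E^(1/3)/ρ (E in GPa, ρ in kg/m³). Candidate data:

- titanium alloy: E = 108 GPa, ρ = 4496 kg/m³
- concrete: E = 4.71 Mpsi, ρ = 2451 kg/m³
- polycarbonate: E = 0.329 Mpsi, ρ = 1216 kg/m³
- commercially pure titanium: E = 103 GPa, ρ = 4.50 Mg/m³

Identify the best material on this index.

concrete

After converting to SI:
  titanium alloy: E = 108.0 GPa, ρ = 4496 kg/m³
  concrete: E = 32.47 GPa, ρ = 2451 kg/m³
  polycarbonate: E = 2.268 GPa, ρ = 1216 kg/m³
  commercially pure titanium: E = 103.0 GPa, ρ = 4500 kg/m³
  concrete: M = 1.30×10⁻³
  polycarbonate: M = 1.08×10⁻³
  titanium alloy: M = 1.06×10⁻³
  commercially pure titanium: M = 1.04×10⁻³
The maximum is for concrete.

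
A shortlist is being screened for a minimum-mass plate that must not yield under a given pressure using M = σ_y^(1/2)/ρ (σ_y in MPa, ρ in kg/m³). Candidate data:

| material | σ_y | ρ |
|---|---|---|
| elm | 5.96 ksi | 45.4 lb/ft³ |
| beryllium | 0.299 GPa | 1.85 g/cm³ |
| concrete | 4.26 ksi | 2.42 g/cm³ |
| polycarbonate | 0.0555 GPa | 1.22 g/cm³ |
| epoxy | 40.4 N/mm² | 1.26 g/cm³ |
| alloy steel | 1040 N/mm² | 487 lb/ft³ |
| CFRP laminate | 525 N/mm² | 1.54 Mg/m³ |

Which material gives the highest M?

CFRP laminate

Putting every candidate on a common basis:
  elm: σ_y = 41.09 MPa, ρ = 727.2 kg/m³
  beryllium: σ_y = 299.0 MPa, ρ = 1850 kg/m³
  concrete: σ_y = 29.37 MPa, ρ = 2420 kg/m³
  polycarbonate: σ_y = 55.50 MPa, ρ = 1220 kg/m³
  epoxy: σ_y = 40.40 MPa, ρ = 1260 kg/m³
  alloy steel: σ_y = 1040 MPa, ρ = 7801 kg/m³
  CFRP laminate: σ_y = 525.0 MPa, ρ = 1540 kg/m³
  CFRP laminate: M = 14.9×10⁻³
  beryllium: M = 9.35×10⁻³
  elm: M = 8.81×10⁻³
  polycarbonate: M = 6.11×10⁻³
  epoxy: M = 5.04×10⁻³
  alloy steel: M = 4.13×10⁻³
  concrete: M = 2.24×10⁻³
Highest index: CFRP laminate.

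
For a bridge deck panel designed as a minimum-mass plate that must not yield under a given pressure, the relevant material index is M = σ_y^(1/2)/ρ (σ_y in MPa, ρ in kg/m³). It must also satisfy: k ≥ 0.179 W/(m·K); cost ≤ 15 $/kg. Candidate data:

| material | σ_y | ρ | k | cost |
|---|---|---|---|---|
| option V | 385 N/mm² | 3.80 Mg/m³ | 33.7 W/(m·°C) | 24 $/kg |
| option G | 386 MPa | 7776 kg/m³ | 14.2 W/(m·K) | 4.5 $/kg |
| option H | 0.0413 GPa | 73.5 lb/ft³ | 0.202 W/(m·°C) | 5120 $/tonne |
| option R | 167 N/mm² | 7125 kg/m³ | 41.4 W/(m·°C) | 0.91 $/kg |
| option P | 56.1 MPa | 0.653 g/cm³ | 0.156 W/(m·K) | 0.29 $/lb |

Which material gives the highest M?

Screen on constraints: k ≥ 0.179 W/(m·K); cost ≤ 15 $/kg. Survivors: option G, option H, option R.
Normalizing units and computing the index:
  option G: σ_y = 386.0 MPa, ρ = 7776 kg/m³
  option H: σ_y = 41.30 MPa, ρ = 1177 kg/m³
  option R: σ_y = 167.0 MPa, ρ = 7125 kg/m³
  option H: M = 5.46×10⁻³
  option G: M = 2.53×10⁻³
  option R: M = 1.81×10⁻³
Option H ranks first.

option H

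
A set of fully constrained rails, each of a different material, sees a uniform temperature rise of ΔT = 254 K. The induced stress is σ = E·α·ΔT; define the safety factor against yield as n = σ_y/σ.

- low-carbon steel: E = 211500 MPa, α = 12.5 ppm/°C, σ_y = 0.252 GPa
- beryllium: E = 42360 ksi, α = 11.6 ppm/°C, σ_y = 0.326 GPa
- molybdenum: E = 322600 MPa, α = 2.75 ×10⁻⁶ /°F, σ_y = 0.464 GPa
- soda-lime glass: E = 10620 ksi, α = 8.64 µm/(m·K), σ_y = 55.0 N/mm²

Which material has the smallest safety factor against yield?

Converting E to GPa, α to ×10⁻⁶/K, σ_y to MPa, then σ and n for each:
  low-carbon steel: E = 211.5, α = 12.5, σ_y = 252.0 → σ = 672 MPa, n = 0.375
  beryllium: E = 292.1, α = 11.6, σ_y = 326.0 → σ = 861 MPa, n = 0.379
  molybdenum: E = 322.6, α = 4.95, σ_y = 464.0 → σ = 406 MPa, n = 1.14
  soda-lime glass: E = 73.22, α = 8.64, σ_y = 55.00 → σ = 161 MPa, n = 0.342
Soda-lime glass has the lowest safety factor, n = 0.342.

soda-lime glass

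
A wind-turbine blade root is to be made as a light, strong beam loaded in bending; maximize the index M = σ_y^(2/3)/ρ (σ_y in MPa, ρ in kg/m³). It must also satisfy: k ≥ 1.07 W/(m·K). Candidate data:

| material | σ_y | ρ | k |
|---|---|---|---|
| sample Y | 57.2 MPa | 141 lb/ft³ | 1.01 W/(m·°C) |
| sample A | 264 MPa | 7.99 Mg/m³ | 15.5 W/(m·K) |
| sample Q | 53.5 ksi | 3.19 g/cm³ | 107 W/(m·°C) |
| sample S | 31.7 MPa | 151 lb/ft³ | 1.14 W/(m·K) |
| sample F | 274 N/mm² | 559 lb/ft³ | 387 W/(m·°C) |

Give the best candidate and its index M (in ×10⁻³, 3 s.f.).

Screen on constraints: k ≥ 1.07 W/(m·K). Survivors: sample A, sample Q, sample S, sample F.
In SI units:
  sample A: σ_y = 264.0 MPa, ρ = 7990 kg/m³
  sample Q: σ_y = 368.9 MPa, ρ = 3190 kg/m³
  sample S: σ_y = 31.70 MPa, ρ = 2419 kg/m³
  sample F: σ_y = 274.0 MPa, ρ = 8954 kg/m³
  sample Q: M = 16.1×10⁻³
  sample A: M = 5.15×10⁻³
  sample F: M = 4.71×10⁻³
  sample S: M = 4.14×10⁻³
The maximum is for sample Q.

sample Q, M = 16.1×10⁻³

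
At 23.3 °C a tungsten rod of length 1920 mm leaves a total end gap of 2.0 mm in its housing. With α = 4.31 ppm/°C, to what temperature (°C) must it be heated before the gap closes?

α·L₀·ΔT = 2.0 mm ⇒ ΔT = 2.0 / (4.31×10⁻⁶ × 1920.0) = 241.7 K.
T = 23.3 + 241.7 = 265.0 °C.

265 °C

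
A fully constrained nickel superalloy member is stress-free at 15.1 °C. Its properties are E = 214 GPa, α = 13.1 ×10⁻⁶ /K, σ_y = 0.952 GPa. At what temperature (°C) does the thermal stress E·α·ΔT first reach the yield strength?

355 °C

σ_y = 0.952 GPa = 952.0 MPa.
E·α·ΔT = 952.0 MPa ⇒ ΔT = 952.0 / (214.0×10³ × 13.1×10⁻⁶) = 339.6 K.
T = 15.1 + 339.6 = 354.7 °C.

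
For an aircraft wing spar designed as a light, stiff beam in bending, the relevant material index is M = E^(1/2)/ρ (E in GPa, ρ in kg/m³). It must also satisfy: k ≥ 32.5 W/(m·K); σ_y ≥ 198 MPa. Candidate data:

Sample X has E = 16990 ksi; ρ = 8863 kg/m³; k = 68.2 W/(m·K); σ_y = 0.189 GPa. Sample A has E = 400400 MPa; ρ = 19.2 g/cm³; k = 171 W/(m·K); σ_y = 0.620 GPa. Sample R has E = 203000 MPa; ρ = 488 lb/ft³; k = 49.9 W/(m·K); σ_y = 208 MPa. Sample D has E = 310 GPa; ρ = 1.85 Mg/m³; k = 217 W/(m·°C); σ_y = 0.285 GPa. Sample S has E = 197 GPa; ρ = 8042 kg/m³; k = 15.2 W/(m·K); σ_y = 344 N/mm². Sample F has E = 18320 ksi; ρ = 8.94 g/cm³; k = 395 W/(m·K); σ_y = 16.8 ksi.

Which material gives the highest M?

sample D

Screen on constraints: k ≥ 32.5 W/(m·K); σ_y ≥ 198 MPa. Survivors: sample A, sample R, sample D.
In SI units:
  sample A: E = 400.4 GPa, ρ = 19200 kg/m³
  sample R: E = 203.0 GPa, ρ = 7817 kg/m³
  sample D: E = 310.0 GPa, ρ = 1850 kg/m³
  sample D: M = 9.52×10⁻³
  sample R: M = 1.82×10⁻³
  sample A: M = 1.04×10⁻³
The maximum is for sample D.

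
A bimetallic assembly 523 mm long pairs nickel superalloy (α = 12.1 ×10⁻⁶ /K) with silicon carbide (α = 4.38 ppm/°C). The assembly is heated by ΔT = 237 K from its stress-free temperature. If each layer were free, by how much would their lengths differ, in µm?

Δα = |12.1 − 4.38|×10⁻⁶/K = 7.72×10⁻⁶/K.
ΔL_mismatch = Δα·L·ΔT = 7.72×10⁻⁶ × 523.0 mm × 237.0 K = 957 µm.

957 µm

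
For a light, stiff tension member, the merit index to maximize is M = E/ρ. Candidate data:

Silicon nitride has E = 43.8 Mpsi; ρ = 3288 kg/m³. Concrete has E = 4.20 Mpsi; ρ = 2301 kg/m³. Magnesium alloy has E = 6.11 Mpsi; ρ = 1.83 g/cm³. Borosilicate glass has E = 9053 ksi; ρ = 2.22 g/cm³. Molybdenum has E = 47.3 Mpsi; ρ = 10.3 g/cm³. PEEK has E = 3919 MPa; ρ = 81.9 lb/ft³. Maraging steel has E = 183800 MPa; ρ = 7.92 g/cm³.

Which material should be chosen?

silicon nitride

Normalizing units and computing the index:
  silicon nitride: E = 302.0 GPa, ρ = 3288 kg/m³
  concrete: E = 28.96 GPa, ρ = 2301 kg/m³
  magnesium alloy: E = 42.13 GPa, ρ = 1830 kg/m³
  borosilicate glass: E = 62.42 GPa, ρ = 2220 kg/m³
  molybdenum: E = 326.1 GPa, ρ = 10300 kg/m³
  PEEK: E = 3.919 GPa, ρ = 1312 kg/m³
  maraging steel: E = 183.8 GPa, ρ = 7920 kg/m³
  silicon nitride: M = 91.8 MN·m/kg
  molybdenum: M = 31.7 MN·m/kg
  borosilicate glass: M = 28.1 MN·m/kg
  maraging steel: M = 23.2 MN·m/kg
  magnesium alloy: M = 23.0 MN·m/kg
  concrete: M = 12.6 MN·m/kg
  PEEK: M = 2.99 MN·m/kg
Silicon nitride ranks first.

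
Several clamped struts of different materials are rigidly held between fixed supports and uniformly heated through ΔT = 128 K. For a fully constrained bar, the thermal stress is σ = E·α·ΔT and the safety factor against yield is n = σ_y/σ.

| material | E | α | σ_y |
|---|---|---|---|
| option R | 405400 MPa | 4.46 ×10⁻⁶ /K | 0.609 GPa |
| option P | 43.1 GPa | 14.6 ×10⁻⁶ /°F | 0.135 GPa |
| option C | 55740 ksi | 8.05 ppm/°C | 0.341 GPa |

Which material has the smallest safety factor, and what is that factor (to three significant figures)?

option C, n = 0.861

With everything in SI (GPa, ×10⁻⁶/K, MPa):
  option R: E = 405.4, α = 4.46, σ_y = 609.0 → σ = 231 MPa, n = 2.63
  option P: E = 43.10, α = 26.3, σ_y = 135.0 → σ = 145 MPa, n = 0.931
  option C: E = 384.3, α = 8.05, σ_y = 341.0 → σ = 396 MPa, n = 0.861
The minimum is option C at n = 0.861.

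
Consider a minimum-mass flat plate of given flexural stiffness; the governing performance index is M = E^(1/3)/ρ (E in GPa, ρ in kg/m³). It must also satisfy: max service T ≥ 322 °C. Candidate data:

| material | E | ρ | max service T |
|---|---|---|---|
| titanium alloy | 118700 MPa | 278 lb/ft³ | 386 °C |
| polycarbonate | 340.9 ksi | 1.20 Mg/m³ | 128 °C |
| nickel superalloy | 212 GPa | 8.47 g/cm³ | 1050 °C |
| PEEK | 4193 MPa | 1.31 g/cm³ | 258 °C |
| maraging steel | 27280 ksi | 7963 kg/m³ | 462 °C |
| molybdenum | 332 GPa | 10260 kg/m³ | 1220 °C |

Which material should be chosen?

Screen on constraints: max service T ≥ 322 °C. Survivors: titanium alloy, nickel superalloy, maraging steel, molybdenum.
Normalizing units and computing the index:
  titanium alloy: E = 118.7 GPa, ρ = 4453 kg/m³
  nickel superalloy: E = 212.0 GPa, ρ = 8470 kg/m³
  maraging steel: E = 188.1 GPa, ρ = 7963 kg/m³
  molybdenum: E = 332.0 GPa, ρ = 10260 kg/m³
  titanium alloy: M = 1.10×10⁻³
  maraging steel: M = 0.720×10⁻³
  nickel superalloy: M = 0.704×10⁻³
  molybdenum: M = 0.675×10⁻³
Titanium alloy has the largest M.

titanium alloy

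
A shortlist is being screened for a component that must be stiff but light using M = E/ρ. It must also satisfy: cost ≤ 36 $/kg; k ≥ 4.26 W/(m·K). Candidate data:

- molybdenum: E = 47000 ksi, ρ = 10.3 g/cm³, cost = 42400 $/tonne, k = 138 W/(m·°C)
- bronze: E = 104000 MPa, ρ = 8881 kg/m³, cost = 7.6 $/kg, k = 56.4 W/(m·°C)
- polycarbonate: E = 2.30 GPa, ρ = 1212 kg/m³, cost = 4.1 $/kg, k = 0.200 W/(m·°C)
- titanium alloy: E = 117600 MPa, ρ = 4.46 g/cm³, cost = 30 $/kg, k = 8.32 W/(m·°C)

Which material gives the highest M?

Screen on constraints: cost ≤ 36 $/kg; k ≥ 4.26 W/(m·K). Survivors: bronze, titanium alloy.
Convert each candidate to consistent units, then evaluate M:
  bronze: E = 104.0 GPa, ρ = 8881 kg/m³
  titanium alloy: E = 117.6 GPa, ρ = 4460 kg/m³
  titanium alloy: M = 26.4 MN·m/kg
  bronze: M = 11.7 MN·m/kg
Titanium alloy ranks first.

titanium alloy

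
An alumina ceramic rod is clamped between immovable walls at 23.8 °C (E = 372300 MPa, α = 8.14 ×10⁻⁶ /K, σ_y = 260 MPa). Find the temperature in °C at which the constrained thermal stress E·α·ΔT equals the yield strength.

110 °C

E = 372300 MPa = 372.3 GPa.
E·α·ΔT = 260.0 MPa ⇒ ΔT = 260.0 / (372.3×10³ × 8.14×10⁻⁶) = 85.79 K.
T = 23.8 + 85.79 = 109.6 °C.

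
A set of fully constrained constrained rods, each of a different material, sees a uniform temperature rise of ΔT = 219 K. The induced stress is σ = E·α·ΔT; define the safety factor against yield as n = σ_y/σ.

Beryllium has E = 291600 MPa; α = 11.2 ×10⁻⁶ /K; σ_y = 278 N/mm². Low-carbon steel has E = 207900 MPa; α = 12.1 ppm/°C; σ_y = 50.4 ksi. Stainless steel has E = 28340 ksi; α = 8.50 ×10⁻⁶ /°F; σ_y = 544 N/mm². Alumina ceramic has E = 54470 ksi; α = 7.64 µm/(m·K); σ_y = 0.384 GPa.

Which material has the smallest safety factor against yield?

In consistent units (E in GPa, α in ×10⁻⁶/K, σ_y in MPa):
  beryllium: E = 291.6, α = 11.2, σ_y = 278.0 → σ = 715 MPa, n = 0.389
  low-carbon steel: E = 207.9, α = 12.1, σ_y = 347.5 → σ = 551 MPa, n = 0.631
  stainless steel: E = 195.4, α = 15.3, σ_y = 544.0 → σ = 655 MPa, n = 0.831
  alumina ceramic: E = 375.6, α = 7.64, σ_y = 384.0 → σ = 628 MPa, n = 0.611
The minimum is beryllium at n = 0.389.

beryllium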